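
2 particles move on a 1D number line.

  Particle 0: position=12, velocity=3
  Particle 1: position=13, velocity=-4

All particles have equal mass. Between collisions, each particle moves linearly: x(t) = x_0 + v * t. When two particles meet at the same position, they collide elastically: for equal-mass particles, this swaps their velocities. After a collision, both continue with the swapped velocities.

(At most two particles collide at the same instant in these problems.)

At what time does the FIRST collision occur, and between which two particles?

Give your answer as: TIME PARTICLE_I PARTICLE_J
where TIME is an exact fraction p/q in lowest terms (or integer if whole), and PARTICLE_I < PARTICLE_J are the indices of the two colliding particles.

Pair (0,1): pos 12,13 vel 3,-4 -> gap=1, closing at 7/unit, collide at t=1/7
Earliest collision: t=1/7 between 0 and 1

Answer: 1/7 0 1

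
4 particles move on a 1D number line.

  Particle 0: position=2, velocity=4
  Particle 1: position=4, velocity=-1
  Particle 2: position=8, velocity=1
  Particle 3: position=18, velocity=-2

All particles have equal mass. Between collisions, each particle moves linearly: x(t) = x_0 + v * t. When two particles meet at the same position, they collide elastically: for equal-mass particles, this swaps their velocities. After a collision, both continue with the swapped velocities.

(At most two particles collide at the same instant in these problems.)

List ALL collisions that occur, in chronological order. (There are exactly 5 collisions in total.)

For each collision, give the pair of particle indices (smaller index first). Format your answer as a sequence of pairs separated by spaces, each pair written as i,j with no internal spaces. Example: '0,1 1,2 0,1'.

Collision at t=2/5: particles 0 and 1 swap velocities; positions: p0=18/5 p1=18/5 p2=42/5 p3=86/5; velocities now: v0=-1 v1=4 v2=1 v3=-2
Collision at t=2: particles 1 and 2 swap velocities; positions: p0=2 p1=10 p2=10 p3=14; velocities now: v0=-1 v1=1 v2=4 v3=-2
Collision at t=8/3: particles 2 and 3 swap velocities; positions: p0=4/3 p1=32/3 p2=38/3 p3=38/3; velocities now: v0=-1 v1=1 v2=-2 v3=4
Collision at t=10/3: particles 1 and 2 swap velocities; positions: p0=2/3 p1=34/3 p2=34/3 p3=46/3; velocities now: v0=-1 v1=-2 v2=1 v3=4
Collision at t=14: particles 0 and 1 swap velocities; positions: p0=-10 p1=-10 p2=22 p3=58; velocities now: v0=-2 v1=-1 v2=1 v3=4

Answer: 0,1 1,2 2,3 1,2 0,1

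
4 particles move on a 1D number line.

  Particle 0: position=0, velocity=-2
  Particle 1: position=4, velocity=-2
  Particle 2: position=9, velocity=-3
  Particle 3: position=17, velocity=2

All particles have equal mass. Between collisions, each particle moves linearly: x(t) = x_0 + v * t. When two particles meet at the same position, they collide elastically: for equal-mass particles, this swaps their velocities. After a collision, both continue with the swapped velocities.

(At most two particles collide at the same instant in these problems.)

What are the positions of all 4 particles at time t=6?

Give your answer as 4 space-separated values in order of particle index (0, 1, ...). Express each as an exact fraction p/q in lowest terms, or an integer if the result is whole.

Answer: -12 -9 -8 29

Derivation:
Collision at t=5: particles 1 and 2 swap velocities; positions: p0=-10 p1=-6 p2=-6 p3=27; velocities now: v0=-2 v1=-3 v2=-2 v3=2
Advance to t=6 (no further collisions before then); velocities: v0=-2 v1=-3 v2=-2 v3=2; positions = -12 -9 -8 29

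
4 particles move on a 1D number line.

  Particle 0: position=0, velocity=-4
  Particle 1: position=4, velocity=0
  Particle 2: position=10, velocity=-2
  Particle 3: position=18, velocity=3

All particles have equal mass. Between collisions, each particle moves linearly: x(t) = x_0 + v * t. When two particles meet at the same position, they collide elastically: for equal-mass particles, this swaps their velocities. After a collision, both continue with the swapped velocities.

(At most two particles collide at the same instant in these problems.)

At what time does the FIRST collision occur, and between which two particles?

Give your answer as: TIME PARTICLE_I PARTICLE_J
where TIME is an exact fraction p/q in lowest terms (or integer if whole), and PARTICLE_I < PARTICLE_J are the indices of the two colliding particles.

Answer: 3 1 2

Derivation:
Pair (0,1): pos 0,4 vel -4,0 -> not approaching (rel speed -4 <= 0)
Pair (1,2): pos 4,10 vel 0,-2 -> gap=6, closing at 2/unit, collide at t=3
Pair (2,3): pos 10,18 vel -2,3 -> not approaching (rel speed -5 <= 0)
Earliest collision: t=3 between 1 and 2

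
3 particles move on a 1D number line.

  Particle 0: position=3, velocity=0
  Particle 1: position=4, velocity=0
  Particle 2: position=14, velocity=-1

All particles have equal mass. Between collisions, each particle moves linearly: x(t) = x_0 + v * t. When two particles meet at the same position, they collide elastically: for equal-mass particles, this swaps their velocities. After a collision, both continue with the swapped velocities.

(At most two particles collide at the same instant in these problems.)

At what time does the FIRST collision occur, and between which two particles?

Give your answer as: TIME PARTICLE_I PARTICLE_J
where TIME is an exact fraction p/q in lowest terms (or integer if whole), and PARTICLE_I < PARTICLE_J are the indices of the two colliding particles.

Pair (0,1): pos 3,4 vel 0,0 -> not approaching (rel speed 0 <= 0)
Pair (1,2): pos 4,14 vel 0,-1 -> gap=10, closing at 1/unit, collide at t=10
Earliest collision: t=10 between 1 and 2

Answer: 10 1 2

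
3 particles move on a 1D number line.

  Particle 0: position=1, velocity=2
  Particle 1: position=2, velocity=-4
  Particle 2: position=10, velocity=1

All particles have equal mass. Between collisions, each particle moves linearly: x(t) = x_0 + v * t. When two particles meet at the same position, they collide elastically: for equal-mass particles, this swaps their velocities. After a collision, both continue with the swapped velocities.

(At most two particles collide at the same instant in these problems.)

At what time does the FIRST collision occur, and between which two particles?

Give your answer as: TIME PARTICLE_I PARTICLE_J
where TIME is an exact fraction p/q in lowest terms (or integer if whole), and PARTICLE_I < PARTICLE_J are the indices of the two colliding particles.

Answer: 1/6 0 1

Derivation:
Pair (0,1): pos 1,2 vel 2,-4 -> gap=1, closing at 6/unit, collide at t=1/6
Pair (1,2): pos 2,10 vel -4,1 -> not approaching (rel speed -5 <= 0)
Earliest collision: t=1/6 between 0 and 1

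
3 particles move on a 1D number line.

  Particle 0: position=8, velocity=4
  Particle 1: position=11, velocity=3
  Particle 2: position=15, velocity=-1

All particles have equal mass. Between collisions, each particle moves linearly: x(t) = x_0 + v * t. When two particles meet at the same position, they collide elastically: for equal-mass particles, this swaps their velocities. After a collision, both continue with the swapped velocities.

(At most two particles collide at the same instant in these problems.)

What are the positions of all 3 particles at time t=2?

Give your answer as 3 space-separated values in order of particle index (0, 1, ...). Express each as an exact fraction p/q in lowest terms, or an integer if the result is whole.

Collision at t=1: particles 1 and 2 swap velocities; positions: p0=12 p1=14 p2=14; velocities now: v0=4 v1=-1 v2=3
Collision at t=7/5: particles 0 and 1 swap velocities; positions: p0=68/5 p1=68/5 p2=76/5; velocities now: v0=-1 v1=4 v2=3
Advance to t=2 (no further collisions before then); velocities: v0=-1 v1=4 v2=3; positions = 13 16 17

Answer: 13 16 17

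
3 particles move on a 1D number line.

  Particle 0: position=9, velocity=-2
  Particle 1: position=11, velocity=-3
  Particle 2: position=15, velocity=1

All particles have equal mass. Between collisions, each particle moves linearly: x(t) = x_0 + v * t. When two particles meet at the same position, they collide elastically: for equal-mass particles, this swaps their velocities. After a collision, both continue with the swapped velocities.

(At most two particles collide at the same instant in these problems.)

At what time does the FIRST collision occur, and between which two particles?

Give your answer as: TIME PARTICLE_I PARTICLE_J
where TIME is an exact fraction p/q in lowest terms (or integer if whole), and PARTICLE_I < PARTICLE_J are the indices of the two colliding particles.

Answer: 2 0 1

Derivation:
Pair (0,1): pos 9,11 vel -2,-3 -> gap=2, closing at 1/unit, collide at t=2
Pair (1,2): pos 11,15 vel -3,1 -> not approaching (rel speed -4 <= 0)
Earliest collision: t=2 between 0 and 1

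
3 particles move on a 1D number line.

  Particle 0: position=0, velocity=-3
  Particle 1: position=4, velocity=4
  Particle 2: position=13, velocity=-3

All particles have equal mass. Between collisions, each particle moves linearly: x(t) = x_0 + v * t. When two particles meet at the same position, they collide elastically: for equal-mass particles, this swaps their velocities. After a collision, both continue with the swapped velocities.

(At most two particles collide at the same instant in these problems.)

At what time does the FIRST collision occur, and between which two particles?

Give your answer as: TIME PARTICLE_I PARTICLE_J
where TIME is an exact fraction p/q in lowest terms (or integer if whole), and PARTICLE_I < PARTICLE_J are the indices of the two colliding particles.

Pair (0,1): pos 0,4 vel -3,4 -> not approaching (rel speed -7 <= 0)
Pair (1,2): pos 4,13 vel 4,-3 -> gap=9, closing at 7/unit, collide at t=9/7
Earliest collision: t=9/7 between 1 and 2

Answer: 9/7 1 2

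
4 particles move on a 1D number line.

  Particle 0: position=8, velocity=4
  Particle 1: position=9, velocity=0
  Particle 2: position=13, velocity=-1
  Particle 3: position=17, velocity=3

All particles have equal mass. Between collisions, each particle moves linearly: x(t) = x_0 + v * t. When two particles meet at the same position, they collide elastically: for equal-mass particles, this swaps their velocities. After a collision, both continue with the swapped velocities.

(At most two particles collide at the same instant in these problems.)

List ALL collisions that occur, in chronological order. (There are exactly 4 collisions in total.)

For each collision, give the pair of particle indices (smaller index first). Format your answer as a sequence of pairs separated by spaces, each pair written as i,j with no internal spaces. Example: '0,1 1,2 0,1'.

Answer: 0,1 1,2 0,1 2,3

Derivation:
Collision at t=1/4: particles 0 and 1 swap velocities; positions: p0=9 p1=9 p2=51/4 p3=71/4; velocities now: v0=0 v1=4 v2=-1 v3=3
Collision at t=1: particles 1 and 2 swap velocities; positions: p0=9 p1=12 p2=12 p3=20; velocities now: v0=0 v1=-1 v2=4 v3=3
Collision at t=4: particles 0 and 1 swap velocities; positions: p0=9 p1=9 p2=24 p3=29; velocities now: v0=-1 v1=0 v2=4 v3=3
Collision at t=9: particles 2 and 3 swap velocities; positions: p0=4 p1=9 p2=44 p3=44; velocities now: v0=-1 v1=0 v2=3 v3=4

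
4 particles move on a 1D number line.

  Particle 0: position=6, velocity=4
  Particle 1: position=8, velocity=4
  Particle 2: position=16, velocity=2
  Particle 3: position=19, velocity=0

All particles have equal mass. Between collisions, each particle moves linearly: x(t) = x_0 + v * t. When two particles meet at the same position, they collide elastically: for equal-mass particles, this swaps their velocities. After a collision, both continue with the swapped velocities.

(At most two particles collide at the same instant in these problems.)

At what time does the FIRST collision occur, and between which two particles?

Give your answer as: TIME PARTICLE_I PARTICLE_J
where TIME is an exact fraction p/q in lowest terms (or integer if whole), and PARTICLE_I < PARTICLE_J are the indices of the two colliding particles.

Pair (0,1): pos 6,8 vel 4,4 -> not approaching (rel speed 0 <= 0)
Pair (1,2): pos 8,16 vel 4,2 -> gap=8, closing at 2/unit, collide at t=4
Pair (2,3): pos 16,19 vel 2,0 -> gap=3, closing at 2/unit, collide at t=3/2
Earliest collision: t=3/2 between 2 and 3

Answer: 3/2 2 3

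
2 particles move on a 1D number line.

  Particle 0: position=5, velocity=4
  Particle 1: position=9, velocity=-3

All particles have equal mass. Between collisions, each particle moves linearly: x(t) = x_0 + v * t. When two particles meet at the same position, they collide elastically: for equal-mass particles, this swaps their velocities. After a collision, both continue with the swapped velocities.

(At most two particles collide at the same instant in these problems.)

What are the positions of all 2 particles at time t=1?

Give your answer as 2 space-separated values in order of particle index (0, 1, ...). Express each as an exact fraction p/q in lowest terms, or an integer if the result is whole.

Collision at t=4/7: particles 0 and 1 swap velocities; positions: p0=51/7 p1=51/7; velocities now: v0=-3 v1=4
Advance to t=1 (no further collisions before then); velocities: v0=-3 v1=4; positions = 6 9

Answer: 6 9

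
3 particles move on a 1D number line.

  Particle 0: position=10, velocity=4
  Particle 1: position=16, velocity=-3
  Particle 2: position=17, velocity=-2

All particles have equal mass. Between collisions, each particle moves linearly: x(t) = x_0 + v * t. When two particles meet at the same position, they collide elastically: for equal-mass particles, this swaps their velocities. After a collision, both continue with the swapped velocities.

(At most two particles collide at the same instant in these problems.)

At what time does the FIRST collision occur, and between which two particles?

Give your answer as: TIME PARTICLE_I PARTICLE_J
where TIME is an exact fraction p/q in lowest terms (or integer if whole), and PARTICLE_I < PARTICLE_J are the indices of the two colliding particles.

Pair (0,1): pos 10,16 vel 4,-3 -> gap=6, closing at 7/unit, collide at t=6/7
Pair (1,2): pos 16,17 vel -3,-2 -> not approaching (rel speed -1 <= 0)
Earliest collision: t=6/7 between 0 and 1

Answer: 6/7 0 1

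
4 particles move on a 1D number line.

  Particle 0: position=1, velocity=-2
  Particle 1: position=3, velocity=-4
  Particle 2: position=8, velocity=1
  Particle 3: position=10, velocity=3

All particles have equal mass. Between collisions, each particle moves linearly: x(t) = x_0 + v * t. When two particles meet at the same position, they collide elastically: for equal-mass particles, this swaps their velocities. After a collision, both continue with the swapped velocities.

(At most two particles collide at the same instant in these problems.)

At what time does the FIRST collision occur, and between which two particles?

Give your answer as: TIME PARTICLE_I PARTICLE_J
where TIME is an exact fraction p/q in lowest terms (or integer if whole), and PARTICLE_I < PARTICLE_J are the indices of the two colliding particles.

Answer: 1 0 1

Derivation:
Pair (0,1): pos 1,3 vel -2,-4 -> gap=2, closing at 2/unit, collide at t=1
Pair (1,2): pos 3,8 vel -4,1 -> not approaching (rel speed -5 <= 0)
Pair (2,3): pos 8,10 vel 1,3 -> not approaching (rel speed -2 <= 0)
Earliest collision: t=1 between 0 and 1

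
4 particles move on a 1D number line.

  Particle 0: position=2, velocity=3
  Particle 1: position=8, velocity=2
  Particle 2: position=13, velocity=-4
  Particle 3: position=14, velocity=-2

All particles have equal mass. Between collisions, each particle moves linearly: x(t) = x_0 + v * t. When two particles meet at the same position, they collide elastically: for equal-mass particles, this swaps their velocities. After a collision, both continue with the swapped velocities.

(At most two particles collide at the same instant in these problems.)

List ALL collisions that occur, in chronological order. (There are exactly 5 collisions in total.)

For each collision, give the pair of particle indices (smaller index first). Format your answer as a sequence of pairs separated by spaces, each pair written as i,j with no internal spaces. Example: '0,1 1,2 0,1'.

Collision at t=5/6: particles 1 and 2 swap velocities; positions: p0=9/2 p1=29/3 p2=29/3 p3=37/3; velocities now: v0=3 v1=-4 v2=2 v3=-2
Collision at t=3/2: particles 2 and 3 swap velocities; positions: p0=13/2 p1=7 p2=11 p3=11; velocities now: v0=3 v1=-4 v2=-2 v3=2
Collision at t=11/7: particles 0 and 1 swap velocities; positions: p0=47/7 p1=47/7 p2=76/7 p3=78/7; velocities now: v0=-4 v1=3 v2=-2 v3=2
Collision at t=12/5: particles 1 and 2 swap velocities; positions: p0=17/5 p1=46/5 p2=46/5 p3=64/5; velocities now: v0=-4 v1=-2 v2=3 v3=2
Collision at t=6: particles 2 and 3 swap velocities; positions: p0=-11 p1=2 p2=20 p3=20; velocities now: v0=-4 v1=-2 v2=2 v3=3

Answer: 1,2 2,3 0,1 1,2 2,3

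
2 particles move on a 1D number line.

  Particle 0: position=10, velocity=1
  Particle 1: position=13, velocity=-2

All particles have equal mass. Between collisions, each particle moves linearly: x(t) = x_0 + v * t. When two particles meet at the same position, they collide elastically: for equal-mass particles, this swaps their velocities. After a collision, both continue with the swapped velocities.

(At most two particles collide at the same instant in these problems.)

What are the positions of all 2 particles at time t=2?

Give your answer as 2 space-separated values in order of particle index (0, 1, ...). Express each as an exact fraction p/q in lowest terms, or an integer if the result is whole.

Answer: 9 12

Derivation:
Collision at t=1: particles 0 and 1 swap velocities; positions: p0=11 p1=11; velocities now: v0=-2 v1=1
Advance to t=2 (no further collisions before then); velocities: v0=-2 v1=1; positions = 9 12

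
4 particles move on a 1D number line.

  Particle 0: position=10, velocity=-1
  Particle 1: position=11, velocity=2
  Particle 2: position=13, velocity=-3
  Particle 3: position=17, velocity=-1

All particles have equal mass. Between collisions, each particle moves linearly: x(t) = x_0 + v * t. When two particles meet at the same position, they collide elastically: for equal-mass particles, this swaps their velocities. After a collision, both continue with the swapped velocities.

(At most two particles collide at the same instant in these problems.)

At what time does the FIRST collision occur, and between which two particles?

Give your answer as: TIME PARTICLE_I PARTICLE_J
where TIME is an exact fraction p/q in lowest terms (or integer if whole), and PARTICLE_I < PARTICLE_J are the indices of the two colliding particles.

Pair (0,1): pos 10,11 vel -1,2 -> not approaching (rel speed -3 <= 0)
Pair (1,2): pos 11,13 vel 2,-3 -> gap=2, closing at 5/unit, collide at t=2/5
Pair (2,3): pos 13,17 vel -3,-1 -> not approaching (rel speed -2 <= 0)
Earliest collision: t=2/5 between 1 and 2

Answer: 2/5 1 2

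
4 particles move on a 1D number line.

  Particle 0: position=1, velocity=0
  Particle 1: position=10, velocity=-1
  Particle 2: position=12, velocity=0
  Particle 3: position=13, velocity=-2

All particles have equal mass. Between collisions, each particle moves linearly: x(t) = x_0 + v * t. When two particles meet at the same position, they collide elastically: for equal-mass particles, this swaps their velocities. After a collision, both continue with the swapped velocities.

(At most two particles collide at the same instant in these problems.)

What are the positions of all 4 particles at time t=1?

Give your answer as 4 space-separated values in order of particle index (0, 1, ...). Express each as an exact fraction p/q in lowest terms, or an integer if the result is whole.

Answer: 1 9 11 12

Derivation:
Collision at t=1/2: particles 2 and 3 swap velocities; positions: p0=1 p1=19/2 p2=12 p3=12; velocities now: v0=0 v1=-1 v2=-2 v3=0
Advance to t=1 (no further collisions before then); velocities: v0=0 v1=-1 v2=-2 v3=0; positions = 1 9 11 12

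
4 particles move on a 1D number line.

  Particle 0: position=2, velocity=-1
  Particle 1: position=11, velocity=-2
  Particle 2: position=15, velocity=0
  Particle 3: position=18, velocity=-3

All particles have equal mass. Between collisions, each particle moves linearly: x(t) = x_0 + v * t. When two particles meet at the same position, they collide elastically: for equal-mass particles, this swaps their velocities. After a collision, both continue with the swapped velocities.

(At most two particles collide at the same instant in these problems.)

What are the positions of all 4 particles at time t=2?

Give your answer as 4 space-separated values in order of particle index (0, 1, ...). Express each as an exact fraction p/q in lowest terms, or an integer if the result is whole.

Collision at t=1: particles 2 and 3 swap velocities; positions: p0=1 p1=9 p2=15 p3=15; velocities now: v0=-1 v1=-2 v2=-3 v3=0
Advance to t=2 (no further collisions before then); velocities: v0=-1 v1=-2 v2=-3 v3=0; positions = 0 7 12 15

Answer: 0 7 12 15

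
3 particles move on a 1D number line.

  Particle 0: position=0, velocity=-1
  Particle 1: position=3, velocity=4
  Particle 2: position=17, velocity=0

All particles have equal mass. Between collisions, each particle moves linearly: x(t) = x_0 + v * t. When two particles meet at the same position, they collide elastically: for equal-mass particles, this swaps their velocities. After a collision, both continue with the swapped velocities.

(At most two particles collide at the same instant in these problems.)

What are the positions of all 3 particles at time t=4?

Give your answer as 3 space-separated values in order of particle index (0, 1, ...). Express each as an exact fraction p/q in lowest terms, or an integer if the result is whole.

Collision at t=7/2: particles 1 and 2 swap velocities; positions: p0=-7/2 p1=17 p2=17; velocities now: v0=-1 v1=0 v2=4
Advance to t=4 (no further collisions before then); velocities: v0=-1 v1=0 v2=4; positions = -4 17 19

Answer: -4 17 19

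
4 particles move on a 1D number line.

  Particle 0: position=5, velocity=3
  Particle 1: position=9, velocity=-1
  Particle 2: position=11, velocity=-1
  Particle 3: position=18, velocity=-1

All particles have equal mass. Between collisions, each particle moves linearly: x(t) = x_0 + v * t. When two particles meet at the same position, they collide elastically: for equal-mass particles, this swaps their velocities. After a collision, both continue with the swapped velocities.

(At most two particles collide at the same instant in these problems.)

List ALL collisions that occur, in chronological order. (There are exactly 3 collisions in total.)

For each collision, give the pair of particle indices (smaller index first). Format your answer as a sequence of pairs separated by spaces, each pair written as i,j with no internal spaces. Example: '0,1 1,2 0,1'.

Answer: 0,1 1,2 2,3

Derivation:
Collision at t=1: particles 0 and 1 swap velocities; positions: p0=8 p1=8 p2=10 p3=17; velocities now: v0=-1 v1=3 v2=-1 v3=-1
Collision at t=3/2: particles 1 and 2 swap velocities; positions: p0=15/2 p1=19/2 p2=19/2 p3=33/2; velocities now: v0=-1 v1=-1 v2=3 v3=-1
Collision at t=13/4: particles 2 and 3 swap velocities; positions: p0=23/4 p1=31/4 p2=59/4 p3=59/4; velocities now: v0=-1 v1=-1 v2=-1 v3=3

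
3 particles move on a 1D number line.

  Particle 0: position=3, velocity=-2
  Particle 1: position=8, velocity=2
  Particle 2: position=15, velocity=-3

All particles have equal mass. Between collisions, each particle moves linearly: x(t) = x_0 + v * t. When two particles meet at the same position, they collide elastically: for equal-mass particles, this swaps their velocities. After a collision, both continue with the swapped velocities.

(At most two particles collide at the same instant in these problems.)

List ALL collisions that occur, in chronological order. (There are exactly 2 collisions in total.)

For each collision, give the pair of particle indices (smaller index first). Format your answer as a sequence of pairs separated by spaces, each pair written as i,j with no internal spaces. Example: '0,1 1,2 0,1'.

Answer: 1,2 0,1

Derivation:
Collision at t=7/5: particles 1 and 2 swap velocities; positions: p0=1/5 p1=54/5 p2=54/5; velocities now: v0=-2 v1=-3 v2=2
Collision at t=12: particles 0 and 1 swap velocities; positions: p0=-21 p1=-21 p2=32; velocities now: v0=-3 v1=-2 v2=2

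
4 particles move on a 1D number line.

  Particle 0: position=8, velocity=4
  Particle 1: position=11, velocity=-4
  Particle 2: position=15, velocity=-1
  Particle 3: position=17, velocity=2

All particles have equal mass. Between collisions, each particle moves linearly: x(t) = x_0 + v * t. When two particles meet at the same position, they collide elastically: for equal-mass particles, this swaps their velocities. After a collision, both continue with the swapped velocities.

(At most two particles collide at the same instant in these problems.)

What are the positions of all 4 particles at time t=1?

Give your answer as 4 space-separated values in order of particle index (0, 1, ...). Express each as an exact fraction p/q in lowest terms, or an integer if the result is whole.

Collision at t=3/8: particles 0 and 1 swap velocities; positions: p0=19/2 p1=19/2 p2=117/8 p3=71/4; velocities now: v0=-4 v1=4 v2=-1 v3=2
Advance to t=1 (no further collisions before then); velocities: v0=-4 v1=4 v2=-1 v3=2; positions = 7 12 14 19

Answer: 7 12 14 19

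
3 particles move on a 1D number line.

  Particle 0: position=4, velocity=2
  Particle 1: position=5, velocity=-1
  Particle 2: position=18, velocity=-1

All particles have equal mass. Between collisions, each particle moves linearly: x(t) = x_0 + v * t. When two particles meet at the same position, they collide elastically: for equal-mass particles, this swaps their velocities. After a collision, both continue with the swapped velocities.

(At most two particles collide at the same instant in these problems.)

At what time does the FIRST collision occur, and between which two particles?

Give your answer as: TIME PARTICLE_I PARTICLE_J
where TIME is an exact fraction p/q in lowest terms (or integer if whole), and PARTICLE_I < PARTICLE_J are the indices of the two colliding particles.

Pair (0,1): pos 4,5 vel 2,-1 -> gap=1, closing at 3/unit, collide at t=1/3
Pair (1,2): pos 5,18 vel -1,-1 -> not approaching (rel speed 0 <= 0)
Earliest collision: t=1/3 between 0 and 1

Answer: 1/3 0 1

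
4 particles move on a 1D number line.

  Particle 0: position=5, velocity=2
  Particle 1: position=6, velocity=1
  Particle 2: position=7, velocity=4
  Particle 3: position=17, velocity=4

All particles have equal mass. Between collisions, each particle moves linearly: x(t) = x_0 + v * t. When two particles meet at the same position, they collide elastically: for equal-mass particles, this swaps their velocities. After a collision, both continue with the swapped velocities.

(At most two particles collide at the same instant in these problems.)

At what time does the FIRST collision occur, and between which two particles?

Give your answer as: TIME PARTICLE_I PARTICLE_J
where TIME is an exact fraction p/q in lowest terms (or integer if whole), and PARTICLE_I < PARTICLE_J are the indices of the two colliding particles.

Answer: 1 0 1

Derivation:
Pair (0,1): pos 5,6 vel 2,1 -> gap=1, closing at 1/unit, collide at t=1
Pair (1,2): pos 6,7 vel 1,4 -> not approaching (rel speed -3 <= 0)
Pair (2,3): pos 7,17 vel 4,4 -> not approaching (rel speed 0 <= 0)
Earliest collision: t=1 between 0 and 1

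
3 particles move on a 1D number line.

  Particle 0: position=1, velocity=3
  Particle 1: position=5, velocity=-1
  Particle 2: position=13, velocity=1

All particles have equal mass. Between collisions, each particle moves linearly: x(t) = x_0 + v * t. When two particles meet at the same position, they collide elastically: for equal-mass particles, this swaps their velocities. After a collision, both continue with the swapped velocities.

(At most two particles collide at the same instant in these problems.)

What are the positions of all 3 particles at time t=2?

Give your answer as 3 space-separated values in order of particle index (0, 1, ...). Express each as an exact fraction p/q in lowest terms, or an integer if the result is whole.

Collision at t=1: particles 0 and 1 swap velocities; positions: p0=4 p1=4 p2=14; velocities now: v0=-1 v1=3 v2=1
Advance to t=2 (no further collisions before then); velocities: v0=-1 v1=3 v2=1; positions = 3 7 15

Answer: 3 7 15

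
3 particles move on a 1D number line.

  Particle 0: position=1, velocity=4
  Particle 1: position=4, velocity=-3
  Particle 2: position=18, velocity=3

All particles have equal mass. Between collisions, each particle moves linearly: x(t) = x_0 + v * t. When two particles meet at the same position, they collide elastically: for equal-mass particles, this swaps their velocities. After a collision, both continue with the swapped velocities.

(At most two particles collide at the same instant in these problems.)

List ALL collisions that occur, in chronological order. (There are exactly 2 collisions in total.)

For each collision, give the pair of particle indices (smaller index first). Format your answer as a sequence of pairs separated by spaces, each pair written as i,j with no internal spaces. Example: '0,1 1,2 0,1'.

Collision at t=3/7: particles 0 and 1 swap velocities; positions: p0=19/7 p1=19/7 p2=135/7; velocities now: v0=-3 v1=4 v2=3
Collision at t=17: particles 1 and 2 swap velocities; positions: p0=-47 p1=69 p2=69; velocities now: v0=-3 v1=3 v2=4

Answer: 0,1 1,2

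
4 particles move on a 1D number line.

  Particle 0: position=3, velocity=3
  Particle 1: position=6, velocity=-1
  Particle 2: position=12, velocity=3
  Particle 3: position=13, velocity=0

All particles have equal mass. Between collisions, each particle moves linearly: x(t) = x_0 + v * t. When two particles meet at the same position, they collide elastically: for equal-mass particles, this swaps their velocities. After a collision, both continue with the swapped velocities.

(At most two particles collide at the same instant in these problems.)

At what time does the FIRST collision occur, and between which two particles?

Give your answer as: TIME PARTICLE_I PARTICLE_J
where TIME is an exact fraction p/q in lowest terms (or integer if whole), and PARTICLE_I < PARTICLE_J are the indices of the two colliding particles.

Pair (0,1): pos 3,6 vel 3,-1 -> gap=3, closing at 4/unit, collide at t=3/4
Pair (1,2): pos 6,12 vel -1,3 -> not approaching (rel speed -4 <= 0)
Pair (2,3): pos 12,13 vel 3,0 -> gap=1, closing at 3/unit, collide at t=1/3
Earliest collision: t=1/3 between 2 and 3

Answer: 1/3 2 3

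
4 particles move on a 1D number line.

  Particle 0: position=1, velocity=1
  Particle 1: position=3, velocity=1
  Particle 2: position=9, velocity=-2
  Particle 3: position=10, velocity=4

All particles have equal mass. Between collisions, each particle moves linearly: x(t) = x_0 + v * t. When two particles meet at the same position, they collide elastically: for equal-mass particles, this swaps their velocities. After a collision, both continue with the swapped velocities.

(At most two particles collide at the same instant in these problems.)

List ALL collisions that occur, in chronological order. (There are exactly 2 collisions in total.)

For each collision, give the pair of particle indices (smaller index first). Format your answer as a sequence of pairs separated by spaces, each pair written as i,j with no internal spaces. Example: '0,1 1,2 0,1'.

Answer: 1,2 0,1

Derivation:
Collision at t=2: particles 1 and 2 swap velocities; positions: p0=3 p1=5 p2=5 p3=18; velocities now: v0=1 v1=-2 v2=1 v3=4
Collision at t=8/3: particles 0 and 1 swap velocities; positions: p0=11/3 p1=11/3 p2=17/3 p3=62/3; velocities now: v0=-2 v1=1 v2=1 v3=4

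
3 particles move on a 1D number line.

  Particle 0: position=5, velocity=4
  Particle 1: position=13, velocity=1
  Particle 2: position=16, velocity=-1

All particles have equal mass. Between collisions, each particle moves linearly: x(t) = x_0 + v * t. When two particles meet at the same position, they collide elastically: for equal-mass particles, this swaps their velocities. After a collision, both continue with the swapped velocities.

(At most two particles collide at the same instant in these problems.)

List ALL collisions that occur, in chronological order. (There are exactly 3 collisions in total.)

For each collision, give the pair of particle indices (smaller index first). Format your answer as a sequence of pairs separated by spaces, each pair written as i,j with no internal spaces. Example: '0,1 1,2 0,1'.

Collision at t=3/2: particles 1 and 2 swap velocities; positions: p0=11 p1=29/2 p2=29/2; velocities now: v0=4 v1=-1 v2=1
Collision at t=11/5: particles 0 and 1 swap velocities; positions: p0=69/5 p1=69/5 p2=76/5; velocities now: v0=-1 v1=4 v2=1
Collision at t=8/3: particles 1 and 2 swap velocities; positions: p0=40/3 p1=47/3 p2=47/3; velocities now: v0=-1 v1=1 v2=4

Answer: 1,2 0,1 1,2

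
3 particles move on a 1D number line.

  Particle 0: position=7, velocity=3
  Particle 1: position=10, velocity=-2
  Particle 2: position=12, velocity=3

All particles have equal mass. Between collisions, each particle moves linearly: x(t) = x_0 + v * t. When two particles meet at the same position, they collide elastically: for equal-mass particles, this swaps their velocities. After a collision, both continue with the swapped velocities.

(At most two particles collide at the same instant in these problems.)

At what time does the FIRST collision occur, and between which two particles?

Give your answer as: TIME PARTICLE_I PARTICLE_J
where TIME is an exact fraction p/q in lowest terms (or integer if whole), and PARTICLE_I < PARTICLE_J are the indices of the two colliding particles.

Answer: 3/5 0 1

Derivation:
Pair (0,1): pos 7,10 vel 3,-2 -> gap=3, closing at 5/unit, collide at t=3/5
Pair (1,2): pos 10,12 vel -2,3 -> not approaching (rel speed -5 <= 0)
Earliest collision: t=3/5 between 0 and 1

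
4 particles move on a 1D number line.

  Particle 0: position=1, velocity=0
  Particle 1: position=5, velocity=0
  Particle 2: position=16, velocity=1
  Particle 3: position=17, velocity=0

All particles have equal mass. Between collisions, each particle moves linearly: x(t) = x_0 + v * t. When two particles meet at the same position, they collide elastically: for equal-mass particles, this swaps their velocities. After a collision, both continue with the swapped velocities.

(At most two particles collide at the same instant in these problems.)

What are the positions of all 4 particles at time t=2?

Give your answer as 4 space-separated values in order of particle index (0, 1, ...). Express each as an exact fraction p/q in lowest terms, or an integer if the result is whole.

Collision at t=1: particles 2 and 3 swap velocities; positions: p0=1 p1=5 p2=17 p3=17; velocities now: v0=0 v1=0 v2=0 v3=1
Advance to t=2 (no further collisions before then); velocities: v0=0 v1=0 v2=0 v3=1; positions = 1 5 17 18

Answer: 1 5 17 18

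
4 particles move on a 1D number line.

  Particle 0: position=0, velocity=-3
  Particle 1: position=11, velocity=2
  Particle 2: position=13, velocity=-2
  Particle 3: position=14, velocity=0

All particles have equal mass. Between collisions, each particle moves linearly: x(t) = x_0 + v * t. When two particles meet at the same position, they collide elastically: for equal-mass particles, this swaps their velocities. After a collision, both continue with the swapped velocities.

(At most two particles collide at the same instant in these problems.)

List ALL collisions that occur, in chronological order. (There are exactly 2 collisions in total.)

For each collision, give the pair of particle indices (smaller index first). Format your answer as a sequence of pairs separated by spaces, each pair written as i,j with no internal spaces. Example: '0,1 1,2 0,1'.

Collision at t=1/2: particles 1 and 2 swap velocities; positions: p0=-3/2 p1=12 p2=12 p3=14; velocities now: v0=-3 v1=-2 v2=2 v3=0
Collision at t=3/2: particles 2 and 3 swap velocities; positions: p0=-9/2 p1=10 p2=14 p3=14; velocities now: v0=-3 v1=-2 v2=0 v3=2

Answer: 1,2 2,3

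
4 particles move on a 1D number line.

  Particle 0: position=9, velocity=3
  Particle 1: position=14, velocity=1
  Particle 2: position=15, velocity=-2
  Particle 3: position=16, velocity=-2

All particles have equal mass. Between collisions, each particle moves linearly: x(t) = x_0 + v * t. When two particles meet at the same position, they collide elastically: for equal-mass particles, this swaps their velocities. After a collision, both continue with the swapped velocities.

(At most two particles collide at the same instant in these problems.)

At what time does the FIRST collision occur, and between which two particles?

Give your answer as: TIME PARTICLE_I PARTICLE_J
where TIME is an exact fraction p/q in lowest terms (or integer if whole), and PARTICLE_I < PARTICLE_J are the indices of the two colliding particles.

Pair (0,1): pos 9,14 vel 3,1 -> gap=5, closing at 2/unit, collide at t=5/2
Pair (1,2): pos 14,15 vel 1,-2 -> gap=1, closing at 3/unit, collide at t=1/3
Pair (2,3): pos 15,16 vel -2,-2 -> not approaching (rel speed 0 <= 0)
Earliest collision: t=1/3 between 1 and 2

Answer: 1/3 1 2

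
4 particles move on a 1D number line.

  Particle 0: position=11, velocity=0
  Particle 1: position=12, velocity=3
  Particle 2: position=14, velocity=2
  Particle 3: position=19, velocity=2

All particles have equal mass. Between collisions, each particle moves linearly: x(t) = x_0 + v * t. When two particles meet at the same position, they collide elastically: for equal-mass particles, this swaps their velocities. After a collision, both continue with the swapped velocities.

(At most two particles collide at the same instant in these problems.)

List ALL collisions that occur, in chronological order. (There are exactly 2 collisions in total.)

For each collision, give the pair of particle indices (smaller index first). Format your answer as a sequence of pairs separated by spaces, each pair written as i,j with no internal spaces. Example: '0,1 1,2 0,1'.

Collision at t=2: particles 1 and 2 swap velocities; positions: p0=11 p1=18 p2=18 p3=23; velocities now: v0=0 v1=2 v2=3 v3=2
Collision at t=7: particles 2 and 3 swap velocities; positions: p0=11 p1=28 p2=33 p3=33; velocities now: v0=0 v1=2 v2=2 v3=3

Answer: 1,2 2,3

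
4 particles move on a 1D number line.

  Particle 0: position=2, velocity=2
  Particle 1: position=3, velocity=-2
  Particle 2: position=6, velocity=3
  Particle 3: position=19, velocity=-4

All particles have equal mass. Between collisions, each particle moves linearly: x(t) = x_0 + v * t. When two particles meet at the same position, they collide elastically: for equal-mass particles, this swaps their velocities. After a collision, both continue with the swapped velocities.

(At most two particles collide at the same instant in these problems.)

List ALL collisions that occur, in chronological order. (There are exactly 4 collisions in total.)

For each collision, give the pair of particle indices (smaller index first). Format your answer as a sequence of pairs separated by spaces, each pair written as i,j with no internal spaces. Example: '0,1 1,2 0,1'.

Collision at t=1/4: particles 0 and 1 swap velocities; positions: p0=5/2 p1=5/2 p2=27/4 p3=18; velocities now: v0=-2 v1=2 v2=3 v3=-4
Collision at t=13/7: particles 2 and 3 swap velocities; positions: p0=-5/7 p1=40/7 p2=81/7 p3=81/7; velocities now: v0=-2 v1=2 v2=-4 v3=3
Collision at t=17/6: particles 1 and 2 swap velocities; positions: p0=-8/3 p1=23/3 p2=23/3 p3=29/2; velocities now: v0=-2 v1=-4 v2=2 v3=3
Collision at t=8: particles 0 and 1 swap velocities; positions: p0=-13 p1=-13 p2=18 p3=30; velocities now: v0=-4 v1=-2 v2=2 v3=3

Answer: 0,1 2,3 1,2 0,1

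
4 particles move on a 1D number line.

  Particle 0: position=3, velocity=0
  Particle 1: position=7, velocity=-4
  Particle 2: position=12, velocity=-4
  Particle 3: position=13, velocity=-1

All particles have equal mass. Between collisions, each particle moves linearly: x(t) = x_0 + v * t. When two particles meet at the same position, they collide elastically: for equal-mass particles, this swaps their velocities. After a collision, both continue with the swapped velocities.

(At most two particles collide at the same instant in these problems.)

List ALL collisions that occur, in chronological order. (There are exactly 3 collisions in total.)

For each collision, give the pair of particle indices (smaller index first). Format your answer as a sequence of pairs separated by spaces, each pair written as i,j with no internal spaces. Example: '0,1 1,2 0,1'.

Collision at t=1: particles 0 and 1 swap velocities; positions: p0=3 p1=3 p2=8 p3=12; velocities now: v0=-4 v1=0 v2=-4 v3=-1
Collision at t=9/4: particles 1 and 2 swap velocities; positions: p0=-2 p1=3 p2=3 p3=43/4; velocities now: v0=-4 v1=-4 v2=0 v3=-1
Collision at t=10: particles 2 and 3 swap velocities; positions: p0=-33 p1=-28 p2=3 p3=3; velocities now: v0=-4 v1=-4 v2=-1 v3=0

Answer: 0,1 1,2 2,3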